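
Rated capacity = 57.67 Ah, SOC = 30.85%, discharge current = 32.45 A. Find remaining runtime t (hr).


Step 1: remaining = SOC/100 * C_total = 30.85/100 * 57.67 = 17.791 Ah
Step 2: t = remaining / I = 17.791 / 32.45 = 0.5483 hr

0.5483 hr


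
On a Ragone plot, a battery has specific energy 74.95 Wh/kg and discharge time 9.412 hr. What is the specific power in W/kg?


Specific power = 74.95 Wh/kg / 9.412 hr = 7.963 W/kg

7.963 W/kg


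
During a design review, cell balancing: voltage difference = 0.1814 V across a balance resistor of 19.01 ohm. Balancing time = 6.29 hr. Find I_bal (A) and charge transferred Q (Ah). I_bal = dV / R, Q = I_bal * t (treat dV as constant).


First, Ohm's law: I_bal = 0.1814 V / 19.01 ohm = 0.0095423 A
Then Q = I * t = 0.0095423 A * 6.29 hr = 0.06002 Ah

I=0.0095423 A, Q=0.06002 Ah


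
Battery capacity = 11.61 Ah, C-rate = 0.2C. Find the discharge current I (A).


I = C_rate * capacity = 0.2 * 11.61 = 2.322 A

2.322 A


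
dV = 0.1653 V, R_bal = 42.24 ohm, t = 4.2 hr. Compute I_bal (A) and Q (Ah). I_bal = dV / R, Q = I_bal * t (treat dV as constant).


First, Ohm's law: I_bal = 0.1653 V / 42.24 ohm = 0.0039134 A
Then Q = I * t = 0.0039134 A * 4.2 hr = 0.01644 Ah

I=0.0039134 A, Q=0.01644 Ah


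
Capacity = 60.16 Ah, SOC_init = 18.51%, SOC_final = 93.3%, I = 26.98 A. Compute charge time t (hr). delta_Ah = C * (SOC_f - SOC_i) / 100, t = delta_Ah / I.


Step 1: dSOC = 93.3% - 18.51% = 74.79%
Step 2: delta_Ah = 60.16 * 74.79 / 100 = 44.994 Ah
Step 3: t = 44.994 / 26.98 = 1.668 hr

1.668 hr


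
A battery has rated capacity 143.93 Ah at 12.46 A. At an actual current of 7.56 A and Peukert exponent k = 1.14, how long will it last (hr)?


Step 1: t_rated = C / I_rated = 143.93 / 12.46 = 11.551 hr
Step 2: ratio = 12.46 / 7.56 = 1.6481
Step 3: ratio^k = 1.6481^1.14 = 1.7675
Step 4: t = t_rated * ratio^k = 11.551 * 1.7675 = 20.42 hr

20.42 hr


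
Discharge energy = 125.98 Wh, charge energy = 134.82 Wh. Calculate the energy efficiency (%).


eta_e = E_dis / E_chg * 100 = 125.98 / 134.82 * 100 = 93.44%

93.44%


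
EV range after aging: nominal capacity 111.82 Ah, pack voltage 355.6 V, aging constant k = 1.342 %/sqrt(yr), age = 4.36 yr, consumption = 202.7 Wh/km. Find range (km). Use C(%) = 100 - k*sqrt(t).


Step 1: capacity retention = 100 - 1.342 * sqrt(4.36) = 100 - 1.342 * 2.0881 = 97.198%
Step 2: C_now = 111.82 * 97.198/100 = 108.69 Ah
Step 3: E_pack = V * C_now = 355.6 * 108.69 = 38650 Wh
Step 4: range = E_pack / consumption = 38650 / 202.7 = 190.7 km

190.7 km


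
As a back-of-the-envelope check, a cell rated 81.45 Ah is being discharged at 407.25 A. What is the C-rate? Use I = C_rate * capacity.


C_rate = I / capacity = 407.25 / 81.45 = 5C

5C


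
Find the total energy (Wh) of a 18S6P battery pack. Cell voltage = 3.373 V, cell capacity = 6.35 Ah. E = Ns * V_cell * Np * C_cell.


V_pack = 18 * 3.373 = 60.714 V
C_pack = 6 * 6.35 = 38.1 Ah
E = V_pack * C_pack = 60.714 * 38.1 = 2313 Wh

2313 Wh


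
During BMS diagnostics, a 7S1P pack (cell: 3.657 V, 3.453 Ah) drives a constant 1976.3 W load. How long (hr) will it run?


Step 1: E_pack = Ns * V_cell * Np * C_cell = 7 * 3.657 * 1 * 3.453 = 88.393 Wh
Step 2: t = E_pack / P = 88.393 / 1976.3 = 0.04473 hr

0.04473 hr


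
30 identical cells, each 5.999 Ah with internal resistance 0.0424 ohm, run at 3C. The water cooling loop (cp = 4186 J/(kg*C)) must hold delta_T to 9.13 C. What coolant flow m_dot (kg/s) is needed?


Step 1: I = 3 * 5.999 = 17.997 A
Step 2: Q_cell = I^2 * R = 17.997^2 * 0.0424 = 13.733 W
Step 3: Q_total = 30 * 13.733 = 411.99 W
Step 4: m_dot = Q_total / (cp * dT) = 411.99 / (4186 * 9.13) = 0.01078 kg/s

0.01078 kg/s


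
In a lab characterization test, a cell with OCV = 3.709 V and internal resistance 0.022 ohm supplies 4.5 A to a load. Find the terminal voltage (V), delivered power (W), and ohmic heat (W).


Step 1: V_terminal = OCV - I*R = 3.709 - 4.5 * 0.022 = 3.61 V
Step 2: P_out = V_terminal * I = 3.61 * 4.5 = 16.25 W
Step 3: Q = I^2 * R = 4.5^2 * 0.022 = 0.4455 W

V=3.61 V, P=16.25 W, Q=0.4455 W


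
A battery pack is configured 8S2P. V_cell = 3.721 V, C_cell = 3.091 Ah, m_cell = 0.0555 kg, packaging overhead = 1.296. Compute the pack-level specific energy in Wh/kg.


Step 1: V_pack = 8 * 3.721 = 29.768 V
Step 2: C_pack = 2 * 3.091 = 6.182 Ah
Step 3: E_pack = V_pack * C_pack = 29.768 * 6.182 = 184.03 Wh
Step 4: m_pack = 8 * 2 * 0.0555 * 1.296 = 1.1508 kg
Step 5: ED = E_pack / m_pack = 184.03 / 1.1508 = 159.9 Wh/kg

159.9 Wh/kg


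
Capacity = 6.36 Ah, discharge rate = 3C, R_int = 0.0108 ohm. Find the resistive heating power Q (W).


Step 1: I = C_rate * capacity = 3 * 6.36 = 19.08 A
Step 2: Q = I^2 * R = 19.08^2 * 0.0108 = 364.05 * 0.0108 = 3.932 W

3.932 W


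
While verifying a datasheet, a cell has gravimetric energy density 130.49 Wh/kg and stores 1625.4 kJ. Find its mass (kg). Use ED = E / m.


Convert: E = 1625.4 kJ = 451.5 Wh
m = E / ED = 451.5 / 130.49 = 3.460 kg

3.460 kg


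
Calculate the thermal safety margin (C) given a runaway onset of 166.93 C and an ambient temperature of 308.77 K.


Convert: T_ambient = 308.77 K = 35.62 C
margin = 166.93 - 35.62 = 131.31 C

131.31 C


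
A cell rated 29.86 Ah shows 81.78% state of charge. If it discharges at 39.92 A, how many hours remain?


Step 1: remaining = SOC/100 * C_total = 81.78/100 * 29.86 = 24.42 Ah
Step 2: t = remaining / I = 24.42 / 39.92 = 0.6117 hr

0.6117 hr


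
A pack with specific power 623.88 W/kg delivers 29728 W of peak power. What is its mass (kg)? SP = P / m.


m = P / SP = 29728 / 623.88 = 47.65 kg

47.65 kg


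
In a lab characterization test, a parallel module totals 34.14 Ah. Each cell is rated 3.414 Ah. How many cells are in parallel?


n = C_total / C_cell = 34.14 / 3.414 = 10

10


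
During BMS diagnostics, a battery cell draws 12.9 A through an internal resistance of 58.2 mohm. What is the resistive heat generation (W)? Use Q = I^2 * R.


Convert: R = 58.2 mohm = 0.0582 ohm
I^2 = 166.41
Q = 166.41 * 0.0582 = 9.685 W

9.685 W


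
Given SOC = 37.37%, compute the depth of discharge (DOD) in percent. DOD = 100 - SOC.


DOD = 100 - SOC = 100 - 37.37 = 62.63%

62.63%


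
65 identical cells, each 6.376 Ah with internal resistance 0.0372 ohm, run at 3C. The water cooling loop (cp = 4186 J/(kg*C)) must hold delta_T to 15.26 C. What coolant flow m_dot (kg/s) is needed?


Step 1: I = 3 * 6.376 = 19.128 A
Step 2: Q_cell = I^2 * R = 19.128^2 * 0.0372 = 13.611 W
Step 3: Q_total = 65 * 13.611 = 884.72 W
Step 4: m_dot = Q_total / (cp * dT) = 884.72 / (4186 * 15.26) = 0.01385 kg/s

0.01385 kg/s


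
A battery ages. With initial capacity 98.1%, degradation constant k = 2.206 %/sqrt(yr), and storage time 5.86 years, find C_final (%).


Step 1: sqrt(5.86 yr) = 2.4207
Step 2: drop = 2.206 * 2.4207 = 5.3401
Step 3: C_final = 98.1 - 5.3401 = 92.76%

92.76%


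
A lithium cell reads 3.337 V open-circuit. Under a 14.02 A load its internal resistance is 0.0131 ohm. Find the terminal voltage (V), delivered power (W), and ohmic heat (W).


Step 1: V_terminal = OCV - I*R = 3.337 - 14.02 * 0.0131 = 3.1533 V
Step 2: P_out = V_terminal * I = 3.1533 * 14.02 = 44.21 W
Step 3: Q = I^2 * R = 14.02^2 * 0.0131 = 2.575 W

V=3.1533 V, P=44.21 W, Q=2.575 W


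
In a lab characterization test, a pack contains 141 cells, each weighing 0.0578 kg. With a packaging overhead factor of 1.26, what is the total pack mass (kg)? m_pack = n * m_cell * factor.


m_pack = n * m_cell * overhead = 141 * 0.0578 * 1.26 = 10.27 kg

10.27 kg


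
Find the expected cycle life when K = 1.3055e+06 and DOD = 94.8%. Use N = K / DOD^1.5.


DOD^1.5 = 923.02
N = K / DOD^1.5 = 1.3055e+06 / 923.02 = 1414

1414 cycles


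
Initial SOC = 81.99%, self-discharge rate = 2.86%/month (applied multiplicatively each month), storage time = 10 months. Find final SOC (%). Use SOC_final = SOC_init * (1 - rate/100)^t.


decay = (1 - 2.86/100)^10 = 0.74814
SOC_final = 81.99 * 0.74814 = 61.34%

61.34%


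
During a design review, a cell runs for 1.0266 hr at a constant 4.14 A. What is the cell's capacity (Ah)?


C = I * t = 4.14 * 1.0266 = 4.250 Ah

4.250 Ah


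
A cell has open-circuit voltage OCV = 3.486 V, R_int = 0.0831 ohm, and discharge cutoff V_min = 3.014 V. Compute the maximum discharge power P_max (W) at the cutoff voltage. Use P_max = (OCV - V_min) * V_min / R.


dV = OCV - V_min = 0.472 V (so I_max = dV / R)
P_max = dV * V_min / R = 0.472 * 3.014 / 0.0831 = 17.12 W

17.12 W


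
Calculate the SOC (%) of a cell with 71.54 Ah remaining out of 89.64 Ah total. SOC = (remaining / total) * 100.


SOC = (remaining / total) * 100 = (71.54 / 89.64) * 100 = 79.81%

79.81%


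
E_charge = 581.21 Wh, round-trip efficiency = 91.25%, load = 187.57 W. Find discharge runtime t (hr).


Step 1: E_discharge = eta/100 * E_charge = 91.25/100 * 581.21 = 530.35 Wh
Step 2: t = E_discharge / P = 530.35 / 187.57 = 2.827 hr

2.827 hr


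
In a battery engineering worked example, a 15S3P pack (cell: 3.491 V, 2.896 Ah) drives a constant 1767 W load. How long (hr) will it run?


Step 1: E_pack = Ns * V_cell * Np * C_cell = 15 * 3.491 * 3 * 2.896 = 454.95 Wh
Step 2: t = E_pack / P = 454.95 / 1767 = 0.2575 hr

0.2575 hr


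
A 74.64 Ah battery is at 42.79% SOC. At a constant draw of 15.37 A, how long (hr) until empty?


Step 1: remaining = SOC/100 * C_total = 42.79/100 * 74.64 = 31.938 Ah
Step 2: t = remaining / I = 31.938 / 15.37 = 2.078 hr

2.078 hr


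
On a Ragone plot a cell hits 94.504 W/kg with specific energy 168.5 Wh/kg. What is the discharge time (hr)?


t = E / P = 168.5 / 94.504 = 1.783 hr

1.783 hr


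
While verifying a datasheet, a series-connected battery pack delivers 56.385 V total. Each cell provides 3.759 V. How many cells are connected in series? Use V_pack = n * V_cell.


Rearranging: n = V_pack / V_cell = 56.385 / 3.759 = 15 cells

15


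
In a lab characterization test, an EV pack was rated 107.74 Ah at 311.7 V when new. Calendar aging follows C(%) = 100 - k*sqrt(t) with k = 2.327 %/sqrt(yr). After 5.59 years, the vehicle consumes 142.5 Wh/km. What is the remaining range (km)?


Step 1: capacity retention = 100 - 2.327 * sqrt(5.59) = 100 - 2.327 * 2.3643 = 94.498%
Step 2: C_now = 107.74 * 94.498/100 = 101.81 Ah
Step 3: E_pack = V * C_now = 311.7 * 101.81 = 31734 Wh
Step 4: range = E_pack / consumption = 31734 / 142.5 = 222.7 km

222.7 km


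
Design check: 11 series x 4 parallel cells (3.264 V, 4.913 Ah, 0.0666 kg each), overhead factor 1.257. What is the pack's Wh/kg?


Step 1: V_pack = 11 * 3.264 = 35.904 V
Step 2: C_pack = 4 * 4.913 = 19.652 Ah
Step 3: E_pack = V_pack * C_pack = 35.904 * 19.652 = 705.59 Wh
Step 4: m_pack = 11 * 4 * 0.0666 * 1.257 = 3.6835 kg
Step 5: ED = E_pack / m_pack = 705.59 / 3.6835 = 191.6 Wh/kg

191.6 Wh/kg


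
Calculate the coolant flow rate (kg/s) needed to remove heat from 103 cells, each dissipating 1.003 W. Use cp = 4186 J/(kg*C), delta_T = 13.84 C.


Step 1: Total heat Q = 103 * 1.003 W = 103.31 W
Step 2: denom = cp * dT = 4186 * 13.84 = 57934
Step 3: m_dot = 103.31 / 57934 = 0.001783 kg/s

0.001783 kg/s


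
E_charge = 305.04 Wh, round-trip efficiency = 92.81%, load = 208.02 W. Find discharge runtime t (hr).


Step 1: E_discharge = eta/100 * E_charge = 92.81/100 * 305.04 = 283.11 Wh
Step 2: t = E_discharge / P = 283.11 / 208.02 = 1.361 hr

1.361 hr


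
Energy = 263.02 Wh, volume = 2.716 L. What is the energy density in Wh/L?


ED = E / V = 263.02 / 2.716 = 96.84 Wh/L

96.84 Wh/L


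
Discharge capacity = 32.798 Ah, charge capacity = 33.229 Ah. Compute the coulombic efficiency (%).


Coulombic efficiency = 32.798/33.229 * 100% = 98.70%

98.70%


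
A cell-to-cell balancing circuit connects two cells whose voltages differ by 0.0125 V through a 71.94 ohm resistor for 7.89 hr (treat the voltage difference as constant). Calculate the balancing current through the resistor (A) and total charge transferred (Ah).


First, Ohm's law: I_bal = 0.0125 V / 71.94 ohm = 1.7376e-04 A
Then Q = I * t = 1.7376e-04 A * 7.89 hr = 0.001371 Ah

I=1.7376e-04 A, Q=0.001371 Ah


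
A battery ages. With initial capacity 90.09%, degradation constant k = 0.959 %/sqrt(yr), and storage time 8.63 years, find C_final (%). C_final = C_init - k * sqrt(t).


sqrt(t) = sqrt(8.63) = 2.9377
C_final = 90.09 - 0.959 * 2.9377 = 87.27%

87.27%


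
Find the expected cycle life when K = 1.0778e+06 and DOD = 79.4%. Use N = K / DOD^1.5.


DOD^1.5 = 707.51
N = K / DOD^1.5 = 1.0778e+06 / 707.51 = 1523

1523 cycles


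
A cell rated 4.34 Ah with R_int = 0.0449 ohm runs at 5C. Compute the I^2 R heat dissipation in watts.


Step 1: I = C_rate * capacity = 5 * 4.34 = 21.7 A
Step 2: Q = I^2 * R = 21.7^2 * 0.0449 = 470.89 * 0.0449 = 21.14 W

21.14 W


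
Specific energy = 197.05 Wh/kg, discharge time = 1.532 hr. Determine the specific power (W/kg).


P_specific = E / t = 197.05 / 1.532 = 128.6 W/kg

128.6 W/kg


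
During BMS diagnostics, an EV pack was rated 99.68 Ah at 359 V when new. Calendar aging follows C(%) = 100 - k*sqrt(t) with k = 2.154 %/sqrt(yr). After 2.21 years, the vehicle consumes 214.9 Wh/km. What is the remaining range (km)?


Step 1: capacity retention = 100 - 2.154 * sqrt(2.21) = 100 - 2.154 * 1.4866 = 96.798%
Step 2: C_now = 99.68 * 96.798/100 = 96.488 Ah
Step 3: E_pack = V * C_now = 359 * 96.488 = 34639 Wh
Step 4: range = E_pack / consumption = 34639 / 214.9 = 161.2 km

161.2 km


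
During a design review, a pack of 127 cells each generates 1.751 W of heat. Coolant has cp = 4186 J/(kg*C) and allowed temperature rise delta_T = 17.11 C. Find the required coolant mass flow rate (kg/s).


Step 1: Total heat Q = 127 * 1.751 W = 222.38 W
Step 2: denom = cp * dT = 4186 * 17.11 = 71622
Step 3: m_dot = 222.38 / 71622 = 0.003105 kg/s

0.003105 kg/s


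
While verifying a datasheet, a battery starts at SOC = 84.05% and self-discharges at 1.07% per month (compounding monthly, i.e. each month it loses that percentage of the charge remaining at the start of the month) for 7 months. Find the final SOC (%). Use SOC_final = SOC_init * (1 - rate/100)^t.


Monthly retention factor = 1 - 1.07/100 = 0.9893
Over 7 months: factor^7 = 0.92746
SOC_final = 84.05 * 0.92746 = 77.95%

77.95%


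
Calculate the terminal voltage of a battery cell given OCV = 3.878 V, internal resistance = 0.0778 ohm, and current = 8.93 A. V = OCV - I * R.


V = OCV - I*R = 3.878 - 8.93 * 0.0778 = 3.183 V

3.183 V


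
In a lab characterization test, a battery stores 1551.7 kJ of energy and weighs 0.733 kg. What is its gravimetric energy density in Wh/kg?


Convert: E = 1551.7 kJ = 431.03 Wh
ED = E / m = 431.03 / 0.733 = 588.0 Wh/kg

588.0 Wh/kg


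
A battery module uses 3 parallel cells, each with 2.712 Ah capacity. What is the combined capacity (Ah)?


Parallel capacities add: 3 * 2.712 Ah = 8.136 Ah

8.136 Ah


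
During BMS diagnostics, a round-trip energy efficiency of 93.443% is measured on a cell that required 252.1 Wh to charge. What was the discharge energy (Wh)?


E_dis = eta/100 * E_chg = 93.443/100 * 252.1 = 235.6 Wh

235.6 Wh


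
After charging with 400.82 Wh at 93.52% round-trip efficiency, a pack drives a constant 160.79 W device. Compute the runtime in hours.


Step 1: E_discharge = eta/100 * E_charge = 93.52/100 * 400.82 = 374.85 Wh
Step 2: t = E_discharge / P = 374.85 / 160.79 = 2.331 hr

2.331 hr


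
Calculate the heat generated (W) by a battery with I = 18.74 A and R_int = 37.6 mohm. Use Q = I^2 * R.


Convert: R = 37.6 mohm = 0.0376 ohm
I^2 = 351.19
Q = 351.19 * 0.0376 = 13.20 W

13.20 W


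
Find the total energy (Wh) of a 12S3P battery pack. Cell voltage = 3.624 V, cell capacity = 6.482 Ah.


V_pack = 12 * 3.624 = 43.488 V
C_pack = 3 * 6.482 = 19.446 Ah
E = V_pack * C_pack = 43.488 * 19.446 = 845.7 Wh

845.7 Wh


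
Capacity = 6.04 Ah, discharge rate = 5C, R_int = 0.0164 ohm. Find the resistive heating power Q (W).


Step 1: I = C_rate * capacity = 5 * 6.04 = 30.2 A
Step 2: Q = I^2 * R = 30.2^2 * 0.0164 = 912.04 * 0.0164 = 14.96 W

14.96 W


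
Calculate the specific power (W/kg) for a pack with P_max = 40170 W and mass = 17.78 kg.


SP = P / m = 40170 / 17.78 = 2259 W/kg

2259 W/kg


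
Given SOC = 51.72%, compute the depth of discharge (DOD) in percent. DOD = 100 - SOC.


Complement of SOC: DOD = 100% - 51.72% = 48.28%

48.28%


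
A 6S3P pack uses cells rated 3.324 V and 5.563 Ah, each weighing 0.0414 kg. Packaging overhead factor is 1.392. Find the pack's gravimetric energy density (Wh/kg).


Step 1: V_pack = 6 * 3.324 = 19.944 V
Step 2: C_pack = 3 * 5.563 = 16.689 Ah
Step 3: E_pack = V_pack * C_pack = 19.944 * 16.689 = 332.85 Wh
Step 4: m_pack = 6 * 3 * 0.0414 * 1.392 = 1.0373 kg
Step 5: ED = E_pack / m_pack = 332.85 / 1.0373 = 320.9 Wh/kg

320.9 Wh/kg


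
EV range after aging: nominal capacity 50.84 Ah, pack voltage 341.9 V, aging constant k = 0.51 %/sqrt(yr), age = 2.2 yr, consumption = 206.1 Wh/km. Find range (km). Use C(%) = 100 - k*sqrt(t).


Step 1: capacity retention = 100 - 0.51 * sqrt(2.2) = 100 - 0.51 * 1.4832 = 99.244%
Step 2: C_now = 50.84 * 99.244/100 = 50.456 Ah
Step 3: E_pack = V * C_now = 341.9 * 50.456 = 17251 Wh
Step 4: range = E_pack / consumption = 17251 / 206.1 = 83.70 km

83.70 km


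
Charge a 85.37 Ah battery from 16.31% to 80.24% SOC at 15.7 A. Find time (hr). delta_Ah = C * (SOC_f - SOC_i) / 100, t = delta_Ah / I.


delta_Ah = 85.37 * (80.24 - 16.31) / 100 = 54.577 Ah
t = delta_Ah / I = 54.577 / 15.7 = 3.476 hr

3.476 hr


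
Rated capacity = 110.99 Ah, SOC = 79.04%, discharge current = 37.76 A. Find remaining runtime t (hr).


Step 1: remaining = SOC/100 * C_total = 79.04/100 * 110.99 = 87.726 Ah
Step 2: t = remaining / I = 87.726 / 37.76 = 2.323 hr

2.323 hr


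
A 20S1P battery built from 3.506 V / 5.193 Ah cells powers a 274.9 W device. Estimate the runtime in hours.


Step 1: E_pack = Ns * V_cell * Np * C_cell = 20 * 3.506 * 1 * 5.193 = 364.13 Wh
Step 2: t = E_pack / P = 364.13 / 274.9 = 1.325 hr

1.325 hr


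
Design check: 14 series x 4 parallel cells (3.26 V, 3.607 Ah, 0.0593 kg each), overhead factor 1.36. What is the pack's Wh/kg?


Step 1: V_pack = 14 * 3.26 = 45.64 V
Step 2: C_pack = 4 * 3.607 = 14.428 Ah
Step 3: E_pack = V_pack * C_pack = 45.64 * 14.428 = 658.49 Wh
Step 4: m_pack = 14 * 4 * 0.0593 * 1.36 = 4.5163 kg
Step 5: ED = E_pack / m_pack = 658.49 / 4.5163 = 145.8 Wh/kg

145.8 Wh/kg


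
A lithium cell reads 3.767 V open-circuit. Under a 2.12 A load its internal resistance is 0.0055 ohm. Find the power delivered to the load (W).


Step 1: V_terminal = OCV - I*R = 3.767 - 2.12 * 0.0055 = 3.7553 V
Step 2: P_out = V_terminal * I = 3.7553 * 2.12 = 7.961 W

7.961 W


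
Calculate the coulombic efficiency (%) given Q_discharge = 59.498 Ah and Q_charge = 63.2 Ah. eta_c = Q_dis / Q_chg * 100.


eta_c = Q_dis / Q_chg * 100 = 59.498 / 63.2 * 100 = 94.14%

94.14%


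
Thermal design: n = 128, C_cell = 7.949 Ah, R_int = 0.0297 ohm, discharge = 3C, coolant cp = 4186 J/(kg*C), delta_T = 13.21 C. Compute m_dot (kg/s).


Step 1: I = 3 * 7.949 = 23.847 A
Step 2: Q_cell = I^2 * R = 23.847^2 * 0.0297 = 16.89 W
Step 3: Q_total = 128 * 16.89 = 2161.9 W
Step 4: m_dot = Q_total / (cp * dT) = 2161.9 / (4186 * 13.21) = 0.03910 kg/s

0.03910 kg/s


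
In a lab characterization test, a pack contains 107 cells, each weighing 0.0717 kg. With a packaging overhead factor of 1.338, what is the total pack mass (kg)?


Cell mass sum = 107 * 0.0717 = 7.6719 kg
With overhead 1.338: m_pack = 7.6719 * 1.338 = 10.27 kg

10.27 kg


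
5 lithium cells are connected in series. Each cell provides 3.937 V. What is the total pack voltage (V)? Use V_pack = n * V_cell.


Series voltages add: 5 * 3.937 V = 19.685 V

19.685 V


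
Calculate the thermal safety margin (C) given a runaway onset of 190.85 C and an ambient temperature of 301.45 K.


Convert: T_ambient = 301.45 K = 28.3 C
margin = 190.85 - 28.3 = 162.55 C

162.55 C


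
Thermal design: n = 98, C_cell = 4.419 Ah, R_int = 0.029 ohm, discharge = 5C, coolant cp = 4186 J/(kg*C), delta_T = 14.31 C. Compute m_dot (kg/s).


Step 1: I = 5 * 4.419 = 22.095 A
Step 2: Q_cell = I^2 * R = 22.095^2 * 0.029 = 14.157 W
Step 3: Q_total = 98 * 14.157 = 1387.4 W
Step 4: m_dot = Q_total / (cp * dT) = 1387.4 / (4186 * 14.31) = 0.02316 kg/s

0.02316 kg/s


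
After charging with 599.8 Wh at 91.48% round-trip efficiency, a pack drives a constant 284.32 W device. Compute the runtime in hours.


Step 1: E_discharge = eta/100 * E_charge = 91.48/100 * 599.8 = 548.7 Wh
Step 2: t = E_discharge / P = 548.7 / 284.32 = 1.930 hr

1.930 hr


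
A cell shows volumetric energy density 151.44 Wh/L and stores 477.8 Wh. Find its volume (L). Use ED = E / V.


V = E / ED = 477.8 / 151.44 = 3.155 L

3.155 L


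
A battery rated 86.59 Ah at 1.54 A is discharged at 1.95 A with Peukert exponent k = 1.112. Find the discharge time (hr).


Step 1: t_rated = C / I_rated = 86.59 / 1.54 = 56.227 hr
Step 2: ratio = 1.54 / 1.95 = 0.78974
Step 3: ratio^k = 0.78974^1.112 = 0.76913
Step 4: t = t_rated * ratio^k = 56.227 * 0.76913 = 43.25 hr

43.25 hr


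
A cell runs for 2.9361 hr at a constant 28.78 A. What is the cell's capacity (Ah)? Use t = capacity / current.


C = I * t = 28.78 * 2.9361 = 84.50 Ah

84.50 Ah


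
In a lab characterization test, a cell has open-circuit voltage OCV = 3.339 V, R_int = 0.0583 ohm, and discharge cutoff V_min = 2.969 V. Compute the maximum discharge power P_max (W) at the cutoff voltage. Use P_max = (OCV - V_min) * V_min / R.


P_max = (OCV - V_min) * V_min / R = (3.339 - 2.969) * 2.969 / 0.0583 = 0.37 * 2.969 / 0.0583 = 18.84 W

18.84 W


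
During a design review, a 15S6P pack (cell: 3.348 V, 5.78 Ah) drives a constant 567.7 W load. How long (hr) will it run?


Step 1: E_pack = Ns * V_cell * Np * C_cell = 15 * 3.348 * 6 * 5.78 = 1741.6 Wh
Step 2: t = E_pack / P = 1741.6 / 567.7 = 3.068 hr

3.068 hr


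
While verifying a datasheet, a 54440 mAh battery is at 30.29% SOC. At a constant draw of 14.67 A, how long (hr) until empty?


Convert: C_total = 54440 mAh = 54.44 Ah
Step 1: remaining = SOC/100 * C_total = 30.29/100 * 54.44 = 16.49 Ah
Step 2: t = remaining / I = 16.49 / 14.67 = 1.124 hr

1.124 hr


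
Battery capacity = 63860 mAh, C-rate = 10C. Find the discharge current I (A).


Convert: capacity = 63860 mAh = 63.86 Ah
At 10C: I = 10 * 63.86 Ah = 638.6 A

638.6 A


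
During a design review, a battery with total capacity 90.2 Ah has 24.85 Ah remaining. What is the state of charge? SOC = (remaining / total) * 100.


SOC% = 24.85 / 90.2 * 100 = 27.55%

27.55%


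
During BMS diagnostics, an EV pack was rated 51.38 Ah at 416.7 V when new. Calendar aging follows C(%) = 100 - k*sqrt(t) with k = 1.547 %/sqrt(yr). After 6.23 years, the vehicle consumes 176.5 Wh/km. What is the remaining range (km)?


Step 1: capacity retention = 100 - 1.547 * sqrt(6.23) = 100 - 1.547 * 2.496 = 96.139%
Step 2: C_now = 51.38 * 96.139/100 = 49.396 Ah
Step 3: E_pack = V * C_now = 416.7 * 49.396 = 20583 Wh
Step 4: range = E_pack / consumption = 20583 / 176.5 = 116.6 km

116.6 km


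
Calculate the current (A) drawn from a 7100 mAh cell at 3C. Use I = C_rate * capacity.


Convert: capacity = 7100 mAh = 7.1 Ah
I = C_rate * capacity = 3 * 7.1 = 21.3 A

21.3 A


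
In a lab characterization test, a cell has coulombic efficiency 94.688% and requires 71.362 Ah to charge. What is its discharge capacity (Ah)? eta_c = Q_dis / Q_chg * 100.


Q_dis = eta/100 * Q_chg = 94.688/100 * 71.362 = 67.57 Ah

67.57 Ah


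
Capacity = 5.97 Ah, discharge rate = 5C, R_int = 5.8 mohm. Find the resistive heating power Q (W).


Convert: R = 5.8 mohm = 0.0058 ohm
Step 1: I = C_rate * capacity = 5 * 5.97 = 29.85 A
Step 2: Q = I^2 * R = 29.85^2 * 0.0058 = 891.02 * 0.0058 = 5.168 W

5.168 W


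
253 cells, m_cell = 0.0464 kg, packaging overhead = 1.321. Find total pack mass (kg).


Cell mass sum = 253 * 0.0464 = 11.739 kg
With overhead 1.321: m_pack = 11.739 * 1.321 = 15.51 kg

15.51 kg


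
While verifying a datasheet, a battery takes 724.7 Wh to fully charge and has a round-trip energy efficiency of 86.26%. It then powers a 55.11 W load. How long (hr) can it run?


Step 1: E_discharge = eta/100 * E_charge = 86.26/100 * 724.7 = 625.13 Wh
Step 2: t = E_discharge / P = 625.13 / 55.11 = 11.34 hr

11.34 hr


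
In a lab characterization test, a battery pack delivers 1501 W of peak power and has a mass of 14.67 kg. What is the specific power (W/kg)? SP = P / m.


Specific power = 1501 W / 14.67 kg = 102.3 W/kg

102.3 W/kg


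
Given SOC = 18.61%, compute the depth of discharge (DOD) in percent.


Complement of SOC: DOD = 100% - 18.61% = 81.39%

81.39%


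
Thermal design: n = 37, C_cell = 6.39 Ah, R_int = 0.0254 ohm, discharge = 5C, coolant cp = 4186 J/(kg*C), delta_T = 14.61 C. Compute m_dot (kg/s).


Step 1: I = 5 * 6.39 = 31.95 A
Step 2: Q_cell = I^2 * R = 31.95^2 * 0.0254 = 25.928 W
Step 3: Q_total = 37 * 25.928 = 959.34 W
Step 4: m_dot = Q_total / (cp * dT) = 959.34 / (4186 * 14.61) = 0.01569 kg/s

0.01569 kg/s


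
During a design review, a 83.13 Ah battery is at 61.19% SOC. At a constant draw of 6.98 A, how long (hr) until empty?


Step 1: remaining = SOC/100 * C_total = 61.19/100 * 83.13 = 50.867 Ah
Step 2: t = remaining / I = 50.867 / 6.98 = 7.288 hr

7.288 hr


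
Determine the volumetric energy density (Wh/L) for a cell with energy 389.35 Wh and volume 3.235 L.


Volumetric ED = 389.35 Wh / 3.235 L = 120.4 Wh/L

120.4 Wh/L


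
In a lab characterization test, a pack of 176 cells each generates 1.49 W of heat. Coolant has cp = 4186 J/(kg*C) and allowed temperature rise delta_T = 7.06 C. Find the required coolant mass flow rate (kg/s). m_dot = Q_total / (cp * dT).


Q_total = 176 * 1.49 = 262.24 W
m_dot = Q_total / (cp * dT) = 262.24 / (4186 * 7.06) = 0.008874 kg/s

0.008874 kg/s


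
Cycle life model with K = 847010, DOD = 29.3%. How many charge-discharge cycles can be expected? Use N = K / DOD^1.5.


DOD^1.5 = 158.6
N = K / DOD^1.5 = 847010 / 158.6 = 5341

5341 cycles


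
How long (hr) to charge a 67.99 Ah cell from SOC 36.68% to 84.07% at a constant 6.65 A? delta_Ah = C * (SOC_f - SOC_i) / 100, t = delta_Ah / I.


Step 1: dSOC = 84.07% - 36.68% = 47.39%
Step 2: delta_Ah = 67.99 * 47.39 / 100 = 32.22 Ah
Step 3: t = 32.22 / 6.65 = 4.845 hr

4.845 hr


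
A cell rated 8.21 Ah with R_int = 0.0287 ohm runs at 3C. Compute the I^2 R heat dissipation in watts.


Step 1: I = C_rate * capacity = 3 * 8.21 = 24.63 A
Step 2: Q = I^2 * R = 24.63^2 * 0.0287 = 606.64 * 0.0287 = 17.41 W

17.41 W


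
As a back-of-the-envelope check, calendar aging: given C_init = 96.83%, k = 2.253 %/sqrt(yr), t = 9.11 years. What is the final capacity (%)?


Step 1: sqrt(9.11 yr) = 3.0183
Step 2: drop = 2.253 * 3.0183 = 6.8002
Step 3: C_final = 96.83 - 6.8002 = 90.03%

90.03%


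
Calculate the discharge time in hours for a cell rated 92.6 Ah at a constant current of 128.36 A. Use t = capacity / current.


t = capacity / current = 92.6 / 128.36 = 0.7214 hr

0.7214 hr


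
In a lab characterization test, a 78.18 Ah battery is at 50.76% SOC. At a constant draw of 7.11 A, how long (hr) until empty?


Step 1: remaining = SOC/100 * C_total = 50.76/100 * 78.18 = 39.684 Ah
Step 2: t = remaining / I = 39.684 / 7.11 = 5.581 hr

5.581 hr


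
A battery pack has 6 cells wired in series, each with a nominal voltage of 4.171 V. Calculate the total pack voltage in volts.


With 6 cells in series at 4.171 V each, V_pack = 25.026 V

25.026 V


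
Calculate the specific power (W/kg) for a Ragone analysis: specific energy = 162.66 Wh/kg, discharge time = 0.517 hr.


P_specific = E / t = 162.66 / 0.517 = 314.6 W/kg

314.6 W/kg


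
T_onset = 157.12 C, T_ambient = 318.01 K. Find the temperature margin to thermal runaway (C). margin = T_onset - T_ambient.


Convert: T_ambient = 318.01 K = 44.86 C
margin = 157.12 - 44.86 = 112.26 C

112.26 C


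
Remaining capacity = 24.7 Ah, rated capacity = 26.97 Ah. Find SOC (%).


SOC = (remaining / total) * 100 = (24.7 / 26.97) * 100 = 91.58%

91.58%


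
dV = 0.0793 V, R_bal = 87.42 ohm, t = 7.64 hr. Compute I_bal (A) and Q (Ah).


First, Ohm's law: I_bal = 0.0793 V / 87.42 ohm = 9.0712e-04 A
Then Q = I * t = 9.0712e-04 A * 7.64 hr = 0.006930 Ah

I=9.0712e-04 A, Q=0.006930 Ah


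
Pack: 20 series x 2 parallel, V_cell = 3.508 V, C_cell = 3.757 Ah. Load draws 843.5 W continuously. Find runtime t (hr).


Step 1: E_pack = Ns * V_cell * Np * C_cell = 20 * 3.508 * 2 * 3.757 = 527.18 Wh
Step 2: t = E_pack / P = 527.18 / 843.5 = 0.6250 hr

0.6250 hr


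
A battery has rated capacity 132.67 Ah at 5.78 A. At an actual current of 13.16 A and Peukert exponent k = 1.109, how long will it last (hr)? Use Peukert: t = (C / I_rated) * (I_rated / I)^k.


t_rated = C / I_rated = 132.67 / 5.78 = 22.953 hr
(I_rated/I)^k = (0.43921)^1.109 = 0.40154
t = t_rated * (I_rated/I)^k = 22.953 * 0.40154 = 9.217 hr

9.217 hr


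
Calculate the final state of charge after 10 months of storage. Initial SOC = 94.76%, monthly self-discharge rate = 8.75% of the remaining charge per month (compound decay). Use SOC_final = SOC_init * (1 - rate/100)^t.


Monthly retention factor = 1 - 8.75/100 = 0.9125
Over 10 months: factor^10 = 0.40025
SOC_final = 94.76 * 0.40025 = 37.93%

37.93%


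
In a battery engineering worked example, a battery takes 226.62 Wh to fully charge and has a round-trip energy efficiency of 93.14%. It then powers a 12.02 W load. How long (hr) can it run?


Step 1: E_discharge = eta/100 * E_charge = 93.14/100 * 226.62 = 211.07 Wh
Step 2: t = E_discharge / P = 211.07 / 12.02 = 17.56 hr

17.56 hr


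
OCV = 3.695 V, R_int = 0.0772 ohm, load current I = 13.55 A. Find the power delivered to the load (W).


Step 1: V_terminal = OCV - I*R = 3.695 - 13.55 * 0.0772 = 2.6489 V
Step 2: P_out = V_terminal * I = 2.6489 * 13.55 = 35.89 W

35.89 W


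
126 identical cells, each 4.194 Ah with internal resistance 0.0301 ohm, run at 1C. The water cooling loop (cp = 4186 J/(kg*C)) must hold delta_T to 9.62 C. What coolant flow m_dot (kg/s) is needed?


Step 1: I = 1 * 4.194 = 4.194 A
Step 2: Q_cell = I^2 * R = 4.194^2 * 0.0301 = 0.52945 W
Step 3: Q_total = 126 * 0.52945 = 66.711 W
Step 4: m_dot = Q_total / (cp * dT) = 66.711 / (4186 * 9.62) = 0.001657 kg/s

0.001657 kg/s


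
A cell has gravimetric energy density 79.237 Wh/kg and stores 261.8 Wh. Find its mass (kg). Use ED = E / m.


m = E / ED = 261.8 / 79.237 = 3.304 kg

3.304 kg


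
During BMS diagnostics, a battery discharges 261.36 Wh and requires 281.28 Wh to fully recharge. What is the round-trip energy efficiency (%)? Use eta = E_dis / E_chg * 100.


eta_e = E_dis / E_chg * 100 = 261.36 / 281.28 * 100 = 92.92%

92.92%


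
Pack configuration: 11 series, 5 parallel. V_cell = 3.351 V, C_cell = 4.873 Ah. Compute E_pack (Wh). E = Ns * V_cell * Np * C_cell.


E = Ns * Vcell * Np * Ccell = 11 * 3.351 * 5 * 4.873 = 898.1 Wh

898.1 Wh


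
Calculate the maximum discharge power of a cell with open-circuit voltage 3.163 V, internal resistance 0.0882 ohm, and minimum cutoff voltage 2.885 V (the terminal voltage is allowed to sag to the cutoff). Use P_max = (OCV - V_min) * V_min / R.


P_max = (OCV - V_min) * V_min / R = (3.163 - 2.885) * 2.885 / 0.0882 = 0.278 * 2.885 / 0.0882 = 9.093 W

9.093 W


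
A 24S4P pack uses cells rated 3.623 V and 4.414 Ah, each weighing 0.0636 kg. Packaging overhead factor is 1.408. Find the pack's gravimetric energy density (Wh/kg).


Step 1: V_pack = 24 * 3.623 = 86.952 V
Step 2: C_pack = 4 * 4.414 = 17.656 Ah
Step 3: E_pack = V_pack * C_pack = 86.952 * 17.656 = 1535.2 Wh
Step 4: m_pack = 24 * 4 * 0.0636 * 1.408 = 8.5967 kg
Step 5: ED = E_pack / m_pack = 1535.2 / 8.5967 = 178.6 Wh/kg

178.6 Wh/kg


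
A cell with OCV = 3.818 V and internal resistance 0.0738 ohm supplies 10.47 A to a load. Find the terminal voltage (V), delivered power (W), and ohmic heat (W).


Step 1: V_terminal = OCV - I*R = 3.818 - 10.47 * 0.0738 = 3.0453 V
Step 2: P_out = V_terminal * I = 3.0453 * 10.47 = 31.88 W
Step 3: Q = I^2 * R = 10.47^2 * 0.0738 = 8.090 W

V=3.0453 V, P=31.88 W, Q=8.090 W


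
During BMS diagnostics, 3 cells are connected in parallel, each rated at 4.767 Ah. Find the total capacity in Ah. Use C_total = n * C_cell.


C_total = 3 * 4.767 = 14.301 Ah

14.301 Ah


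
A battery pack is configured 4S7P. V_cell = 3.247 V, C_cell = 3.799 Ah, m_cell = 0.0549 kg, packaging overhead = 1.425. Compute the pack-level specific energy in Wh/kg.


Step 1: V_pack = 4 * 3.247 = 12.988 V
Step 2: C_pack = 7 * 3.799 = 26.593 Ah
Step 3: E_pack = V_pack * C_pack = 12.988 * 26.593 = 345.39 Wh
Step 4: m_pack = 4 * 7 * 0.0549 * 1.425 = 2.1905 kg
Step 5: ED = E_pack / m_pack = 345.39 / 2.1905 = 157.7 Wh/kg

157.7 Wh/kg


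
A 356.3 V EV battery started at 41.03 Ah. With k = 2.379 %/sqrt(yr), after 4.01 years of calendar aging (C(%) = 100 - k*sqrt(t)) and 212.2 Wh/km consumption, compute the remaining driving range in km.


Step 1: capacity retention = 100 - 2.379 * sqrt(4.01) = 100 - 2.379 * 2.0025 = 95.236%
Step 2: C_now = 41.03 * 95.236/100 = 39.075 Ah
Step 3: E_pack = V * C_now = 356.3 * 39.075 = 13922 Wh
Step 4: range = E_pack / consumption = 13922 / 212.2 = 65.61 km

65.61 km


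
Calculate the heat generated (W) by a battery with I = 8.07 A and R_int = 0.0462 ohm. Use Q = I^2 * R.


I^2 = 65.125
Q = 65.125 * 0.0462 = 3.009 W

3.009 W


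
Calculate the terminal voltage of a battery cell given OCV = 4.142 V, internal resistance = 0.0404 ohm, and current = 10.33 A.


IR drop = 10.33 * 0.0404 = 0.41733 V
V = 4.142 - 0.41733 = 3.725 V

3.725 V


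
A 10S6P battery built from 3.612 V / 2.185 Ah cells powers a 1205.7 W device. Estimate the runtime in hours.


Step 1: E_pack = Ns * V_cell * Np * C_cell = 10 * 3.612 * 6 * 2.185 = 473.53 Wh
Step 2: t = E_pack / P = 473.53 / 1205.7 = 0.3927 hr

0.3927 hr


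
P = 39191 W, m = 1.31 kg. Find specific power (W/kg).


Specific power = 39191 W / 1.31 kg = 29920 W/kg

29920 W/kg


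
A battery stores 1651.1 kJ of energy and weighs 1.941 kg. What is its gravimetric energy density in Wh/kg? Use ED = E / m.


Convert: E = 1651.1 kJ = 458.64 Wh
ED = E / m = 458.64 / 1.941 = 236.3 Wh/kg

236.3 Wh/kg


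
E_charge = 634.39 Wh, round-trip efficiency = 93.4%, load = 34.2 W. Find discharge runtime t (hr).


Step 1: E_discharge = eta/100 * E_charge = 93.4/100 * 634.39 = 592.52 Wh
Step 2: t = E_discharge / P = 592.52 / 34.2 = 17.33 hr

17.33 hr


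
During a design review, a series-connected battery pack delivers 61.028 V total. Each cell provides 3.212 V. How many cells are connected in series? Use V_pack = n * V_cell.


Rearranging: n = V_pack / V_cell = 61.028 / 3.212 = 19 cells

19


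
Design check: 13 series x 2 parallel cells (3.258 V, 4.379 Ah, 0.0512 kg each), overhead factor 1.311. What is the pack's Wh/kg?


Step 1: V_pack = 13 * 3.258 = 42.354 V
Step 2: C_pack = 2 * 4.379 = 8.758 Ah
Step 3: E_pack = V_pack * C_pack = 42.354 * 8.758 = 370.94 Wh
Step 4: m_pack = 13 * 2 * 0.0512 * 1.311 = 1.7452 kg
Step 5: ED = E_pack / m_pack = 370.94 / 1.7452 = 212.5 Wh/kg

212.5 Wh/kg


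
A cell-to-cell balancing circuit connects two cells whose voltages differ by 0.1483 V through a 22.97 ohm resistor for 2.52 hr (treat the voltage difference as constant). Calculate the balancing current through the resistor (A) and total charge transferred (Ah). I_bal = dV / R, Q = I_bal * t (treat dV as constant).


I_bal = dV / R = 0.1483 / 22.97 = 0.0064562 A
Q = I_bal * t = 0.0064562 * 2.52 = 0.01627 Ah

I=0.0064562 A, Q=0.01627 Ah


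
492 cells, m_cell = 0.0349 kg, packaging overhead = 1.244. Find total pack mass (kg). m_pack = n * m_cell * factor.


m_pack = n * m_cell * overhead = 492 * 0.0349 * 1.244 = 21.36 kg

21.36 kg


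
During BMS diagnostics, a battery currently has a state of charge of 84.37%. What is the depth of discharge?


Complement of SOC: DOD = 100% - 84.37% = 15.63%

15.63%


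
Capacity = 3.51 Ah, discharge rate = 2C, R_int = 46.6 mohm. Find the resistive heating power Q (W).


Convert: R = 46.6 mohm = 0.0466 ohm
Step 1: I = C_rate * capacity = 2 * 3.51 = 7.02 A
Step 2: Q = I^2 * R = 7.02^2 * 0.0466 = 49.28 * 0.0466 = 2.296 W

2.296 W


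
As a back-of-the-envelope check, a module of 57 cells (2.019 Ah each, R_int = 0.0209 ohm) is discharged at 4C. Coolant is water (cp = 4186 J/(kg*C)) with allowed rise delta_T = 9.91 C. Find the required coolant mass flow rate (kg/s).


Step 1: I = 4 * 2.019 = 8.076 A
Step 2: Q_cell = I^2 * R = 8.076^2 * 0.0209 = 1.3631 W
Step 3: Q_total = 57 * 1.3631 = 77.697 W
Step 4: m_dot = Q_total / (cp * dT) = 77.697 / (4186 * 9.91) = 0.001873 kg/s

0.001873 kg/s


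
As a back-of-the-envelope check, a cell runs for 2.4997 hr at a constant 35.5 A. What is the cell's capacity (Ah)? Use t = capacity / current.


C = I * t = 35.5 * 2.4997 = 88.74 Ah

88.74 Ah


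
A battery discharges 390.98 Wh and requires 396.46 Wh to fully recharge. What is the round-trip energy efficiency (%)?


Round-trip efficiency = 390.98/396.46 * 100% = 98.62%

98.62%


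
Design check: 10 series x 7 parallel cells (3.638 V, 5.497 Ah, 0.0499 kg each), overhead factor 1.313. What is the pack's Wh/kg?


Step 1: V_pack = 10 * 3.638 = 36.38 V
Step 2: C_pack = 7 * 5.497 = 38.479 Ah
Step 3: E_pack = V_pack * C_pack = 36.38 * 38.479 = 1399.9 Wh
Step 4: m_pack = 10 * 7 * 0.0499 * 1.313 = 4.5863 kg
Step 5: ED = E_pack / m_pack = 1399.9 / 4.5863 = 305.2 Wh/kg

305.2 Wh/kg


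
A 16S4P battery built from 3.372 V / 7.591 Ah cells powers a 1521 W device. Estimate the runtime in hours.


Step 1: E_pack = Ns * V_cell * Np * C_cell = 16 * 3.372 * 4 * 7.591 = 1638.2 Wh
Step 2: t = E_pack / P = 1638.2 / 1521 = 1.077 hr

1.077 hr


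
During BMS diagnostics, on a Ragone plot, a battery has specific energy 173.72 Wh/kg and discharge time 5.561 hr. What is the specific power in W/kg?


P_specific = E / t = 173.72 / 5.561 = 31.24 W/kg

31.24 W/kg


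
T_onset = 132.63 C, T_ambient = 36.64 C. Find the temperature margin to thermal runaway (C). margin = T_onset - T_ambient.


margin = T_onset - T_ambient = 132.63 - 36.64 = 95.99 C

95.99 C


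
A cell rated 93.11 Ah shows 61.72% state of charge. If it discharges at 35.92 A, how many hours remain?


Step 1: remaining = SOC/100 * C_total = 61.72/100 * 93.11 = 57.467 Ah
Step 2: t = remaining / I = 57.467 / 35.92 = 1.600 hr

1.600 hr


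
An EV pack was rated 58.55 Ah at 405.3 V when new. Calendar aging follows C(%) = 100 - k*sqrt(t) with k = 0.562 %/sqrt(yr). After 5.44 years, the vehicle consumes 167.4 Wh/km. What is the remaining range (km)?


Step 1: capacity retention = 100 - 0.562 * sqrt(5.44) = 100 - 0.562 * 2.3324 = 98.689%
Step 2: C_now = 58.55 * 98.689/100 = 57.782 Ah
Step 3: E_pack = V * C_now = 405.3 * 57.782 = 23419 Wh
Step 4: range = E_pack / consumption = 23419 / 167.4 = 139.9 km

139.9 km


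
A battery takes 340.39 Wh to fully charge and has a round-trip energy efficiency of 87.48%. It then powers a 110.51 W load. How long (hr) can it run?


Step 1: E_discharge = eta/100 * E_charge = 87.48/100 * 340.39 = 297.77 Wh
Step 2: t = E_discharge / P = 297.77 / 110.51 = 2.695 hr

2.695 hr


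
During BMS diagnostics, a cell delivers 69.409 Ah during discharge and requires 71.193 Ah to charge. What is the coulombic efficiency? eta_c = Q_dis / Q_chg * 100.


eta_c = Q_dis / Q_chg * 100 = 69.409 / 71.193 * 100 = 97.49%

97.49%
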